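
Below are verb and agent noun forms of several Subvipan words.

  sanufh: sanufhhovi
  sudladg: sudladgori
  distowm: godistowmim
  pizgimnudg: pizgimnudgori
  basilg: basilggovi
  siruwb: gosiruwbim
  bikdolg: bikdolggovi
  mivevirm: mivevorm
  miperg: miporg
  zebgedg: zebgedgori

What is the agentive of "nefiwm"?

"nefiwm" has second-to-last letter 'w'. The stems whose second-to-last letter is 'w' (siruwb → gosiruwbim, distowm → godistowmim) add go- … -im around the stem.
The other patterns: stems whose second-to-last letter is 'd' add -ori; stems whose second-to-last letter is 'r' change the last vowel to 'o'; stems whose second-to-last letter is 'f' or 'l' double the final consonant and add -ovi.
So nefiwm → gonefiwmim.

gonefiwmim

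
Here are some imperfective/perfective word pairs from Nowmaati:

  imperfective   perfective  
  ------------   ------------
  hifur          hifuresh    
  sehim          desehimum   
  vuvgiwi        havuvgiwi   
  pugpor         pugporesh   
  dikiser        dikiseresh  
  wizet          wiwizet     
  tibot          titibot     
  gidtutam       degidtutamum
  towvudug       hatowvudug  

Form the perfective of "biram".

wizet and dikiser both have last vowel 'e' yet inflect differently (wiwizet, dikiseresh), so the last vowel is not what conditions the rule; the final letter is.
"biram" ends in -m. The stems ending in -m (gidtutam → degidtutamum, sehim → desehimum) add de- … -um around the stem.
So biram → debiramum.

debiramum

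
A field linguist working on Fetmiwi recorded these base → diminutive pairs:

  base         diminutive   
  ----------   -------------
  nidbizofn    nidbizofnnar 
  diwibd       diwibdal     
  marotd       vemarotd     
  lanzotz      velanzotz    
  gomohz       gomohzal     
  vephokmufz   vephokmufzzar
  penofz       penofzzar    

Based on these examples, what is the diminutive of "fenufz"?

vephokmufz and lanzotz both end in -z yet inflect differently (vephokmufzzar, velanzotz), so the final letter is not what conditions the rule; the second-to-last letter is.
"fenufz" has second-to-last letter 'f'. The stems whose second-to-last letter is 'f' (vephokmufz → vephokmufzzar, penofz → penofzzar, nidbizofn → nidbizofnnar) double the final consonant and add -ar.
So fenufz → fenufzzar.

fenufzzar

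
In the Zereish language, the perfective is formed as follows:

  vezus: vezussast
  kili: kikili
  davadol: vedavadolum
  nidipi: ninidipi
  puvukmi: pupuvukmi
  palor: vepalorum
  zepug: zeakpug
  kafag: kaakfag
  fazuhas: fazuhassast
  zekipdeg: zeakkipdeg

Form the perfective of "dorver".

vezus and zepug both have last vowel 'u' yet inflect differently (vezussast, zeakpug), so the last vowel is not what conditions the rule; the final letter is.
"dorver" ends in -r. The one such stem in the data (palor → vepalorum) adds ve- … -um around the stem, so the same rule applies.
The other patterns: stems ending in -s double the final consonant and add -ast; stems ending in -g insert -ak- after the first vowel; stems ending in -i repeat the first consonant+vowel as a prefix.
So dorver → vedorverum.

vedorverum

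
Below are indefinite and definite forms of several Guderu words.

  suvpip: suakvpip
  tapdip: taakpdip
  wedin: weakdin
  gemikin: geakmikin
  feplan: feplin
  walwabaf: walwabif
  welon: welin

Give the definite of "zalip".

wedin and feplan both end in -n yet inflect differently (weakdin, feplin), so the final letter is not what conditions the rule; the last vowel is.
"zalip" has last vowel 'i'. The stems whose last vowel is 'i' (suvpip → suakvpip, tapdip → taakpdip, wedin → weakdin) insert -ak- after the first vowel.
So zalip → zaaklip.

zaaklip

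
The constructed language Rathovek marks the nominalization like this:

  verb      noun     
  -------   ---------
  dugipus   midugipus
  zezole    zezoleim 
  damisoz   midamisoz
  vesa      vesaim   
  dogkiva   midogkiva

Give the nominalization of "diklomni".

midiklomni

dogkiva and vesa both end in -a yet inflect differently (midogkiva, vesaim), so the final letter is not what conditions the rule; the first letter is.
"diklomni" begins with d-. The stems beginning with d- (dugipus → midugipus, damisoz → midamisoz, dogkiva → midogkiva) add the prefix mi-.
The other pattern: stems beginning with v- or z- add -im.
So diklomni → midiklomni.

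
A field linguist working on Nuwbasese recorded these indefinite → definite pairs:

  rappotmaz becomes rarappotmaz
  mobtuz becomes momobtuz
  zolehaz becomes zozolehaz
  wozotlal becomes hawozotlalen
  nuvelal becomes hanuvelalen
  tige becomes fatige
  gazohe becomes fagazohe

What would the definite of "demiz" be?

rappotmaz and wozotlal both have last vowel 'a' yet inflect differently (rarappotmaz, hawozotlalen), so the last vowel is not what conditions the rule; the final letter is.
"demiz" ends in -z. The stems ending in -z (rappotmaz → rarappotmaz, mobtuz → momobtuz, zolehaz → zozolehaz) repeat the first consonant+vowel as a prefix.
So demiz → dedemiz.

dedemiz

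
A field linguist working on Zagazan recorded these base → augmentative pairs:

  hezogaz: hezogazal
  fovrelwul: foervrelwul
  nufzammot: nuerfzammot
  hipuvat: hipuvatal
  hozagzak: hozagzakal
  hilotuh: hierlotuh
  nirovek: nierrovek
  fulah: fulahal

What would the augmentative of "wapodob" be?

fulah and hilotuh both end in -h yet inflect differently (fulahal, hierlotuh), so the final letter is not what conditions the rule; the last vowel is.
"wapodob" has last vowel 'o'. The one such stem in the data (nufzammot → nuerfzammot) inserts -er- after the first vowel (as do hilotuh, nirovek), so the same rule applies.
The other pattern: stems whose last vowel is 'a' add -al.
So wapodob → waerpodob.

waerpodob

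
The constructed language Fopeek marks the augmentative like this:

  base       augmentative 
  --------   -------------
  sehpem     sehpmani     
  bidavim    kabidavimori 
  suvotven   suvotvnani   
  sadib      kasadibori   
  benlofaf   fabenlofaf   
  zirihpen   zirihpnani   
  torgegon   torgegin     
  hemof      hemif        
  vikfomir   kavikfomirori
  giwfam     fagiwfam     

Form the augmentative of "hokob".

hokib

"hokob" has last vowel 'o'. The stems whose last vowel is 'o' (hemof → hemif, torgegon → torgegin) change the last vowel to 'i'.
The other patterns: stems whose last vowel is 'a' add the prefix fa-; stems whose last vowel is 'i' add ka- … -ori around the stem; stems whose last vowel is 'e' delete the last vowel and add -ani.
So hokob → hokib.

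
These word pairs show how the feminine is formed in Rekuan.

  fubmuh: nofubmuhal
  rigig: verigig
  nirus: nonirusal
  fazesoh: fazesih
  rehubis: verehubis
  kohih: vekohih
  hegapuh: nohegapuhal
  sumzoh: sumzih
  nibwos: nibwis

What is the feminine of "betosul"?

fazesoh and hegapuh both end in -h yet inflect differently (fazesih, nohegapuhal), so the final letter is not what conditions the rule; the last vowel is.
"betosul" has last vowel 'u'. The stems whose last vowel is 'u' (hegapuh → nohegapuhal, nirus → nonirusal, fubmuh → nofubmuhal) add no- … -al around the stem.
The other patterns: stems whose last vowel is 'o' change the last vowel to 'i'; stems whose last vowel is 'i' add the prefix ve-.
So betosul → nobetosulal.

nobetosulal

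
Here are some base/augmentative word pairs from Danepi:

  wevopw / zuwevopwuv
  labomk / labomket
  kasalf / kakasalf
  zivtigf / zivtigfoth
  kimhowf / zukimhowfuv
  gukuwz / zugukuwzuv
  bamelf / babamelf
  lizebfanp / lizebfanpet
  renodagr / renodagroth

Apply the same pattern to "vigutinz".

"vigutinz" has second-to-last letter 'n'. The one such stem in the data (lizebfanp → lizebfanpet) adds -et, so the same rule applies.
So vigutinz → vigutinzet.

vigutinzet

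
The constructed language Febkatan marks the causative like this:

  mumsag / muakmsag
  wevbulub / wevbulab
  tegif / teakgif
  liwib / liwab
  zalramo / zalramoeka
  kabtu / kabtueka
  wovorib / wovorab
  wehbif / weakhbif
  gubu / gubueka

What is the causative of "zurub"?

zurab

gubu and wevbulub both have last vowel 'u' yet inflect differently (gubueka, wevbulab), so the last vowel is not what conditions the rule; the final letter is.
"zurub" ends in -b. The stems ending in -b (liwib → liwab, wevbulub → wevbulab, wovorib → wovorab) change the last vowel to 'a'.
The other patterns: stems ending in -o or -u add -eka; stems ending in -f or -g insert -ak- after the first vowel.
So zurub → zurab.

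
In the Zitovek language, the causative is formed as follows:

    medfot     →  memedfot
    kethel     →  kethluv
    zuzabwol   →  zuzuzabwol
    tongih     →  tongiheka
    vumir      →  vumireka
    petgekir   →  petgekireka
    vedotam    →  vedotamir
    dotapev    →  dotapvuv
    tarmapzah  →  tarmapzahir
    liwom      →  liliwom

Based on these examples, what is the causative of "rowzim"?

rowzimeka

tarmapzah and tongih both end in -h yet inflect differently (tarmapzahir, tongiheka), so the final letter is not what conditions the rule; the last vowel is.
"rowzim" has last vowel 'i'. The stems whose last vowel is 'i' (tongih → tongiheka, vumir → vumireka, petgekir → petgekireka) add -eka.
The other patterns: stems whose last vowel is 'a' add -ir; stems whose last vowel is 'o' repeat the first consonant+vowel as a prefix; stems whose last vowel is 'e' delete the last vowel and add -uv.
So rowzim → rowzimeka.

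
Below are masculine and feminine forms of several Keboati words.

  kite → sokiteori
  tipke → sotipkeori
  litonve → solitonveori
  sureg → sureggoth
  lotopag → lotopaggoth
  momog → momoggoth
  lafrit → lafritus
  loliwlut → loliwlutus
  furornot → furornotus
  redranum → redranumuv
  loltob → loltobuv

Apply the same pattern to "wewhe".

"wewhe" ends in -e. The stems ending in -e (kite → sokiteori, tipke → sotipkeori, litonve → solitonveori) add so- … -ori around the stem.
The other patterns: stems ending in -g double the final consonant and add -oth; stems ending in -t add -us; stems ending in -b or -m add -uv.
So wewhe → sowewheori.

sowewheori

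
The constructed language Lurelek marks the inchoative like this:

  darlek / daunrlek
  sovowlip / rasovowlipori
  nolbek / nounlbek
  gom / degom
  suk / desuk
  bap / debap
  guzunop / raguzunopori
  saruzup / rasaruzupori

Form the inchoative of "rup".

suk and darlek both end in -k yet inflect differently (desuk, daunrlek), so the final letter is not what conditions the rule; the number of vowels is.
"rup" has 1 vowel. The stems with 1 vowel (suk → desuk, bap → debap, gom → degom) add the prefix de-.
So rup → derup.

derup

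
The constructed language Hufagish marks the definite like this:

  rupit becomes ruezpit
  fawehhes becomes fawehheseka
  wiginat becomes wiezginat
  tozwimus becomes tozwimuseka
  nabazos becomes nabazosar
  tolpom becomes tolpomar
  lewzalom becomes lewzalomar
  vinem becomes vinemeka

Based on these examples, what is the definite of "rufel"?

tolpom and vinem both end in -m yet inflect differently (tolpomar, vinemeka), so the final letter is not what conditions the rule; the last vowel is.
"rufel" has last vowel 'e'. The stems whose last vowel is 'e' (vinem → vinemeka, fawehhes → fawehheseka) add -eka.
The other patterns: stems whose last vowel is 'o' add -ar; stems whose last vowel is 'a' or 'i' insert -ez- after the first vowel.
So rufel → rufeleka.

rufeleka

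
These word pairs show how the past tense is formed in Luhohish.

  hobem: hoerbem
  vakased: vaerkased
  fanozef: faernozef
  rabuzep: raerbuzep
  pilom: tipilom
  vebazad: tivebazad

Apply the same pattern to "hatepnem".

hobem and pilom both end in -m yet inflect differently (hoerbem, tipilom), so the final letter is not what conditions the rule; the last vowel is.
"hatepnem" has last vowel 'e'. The stems whose last vowel is 'e' (hobem → hoerbem, vakased → vaerkased, fanozef → faernozef) insert -er- after the first vowel.
The other pattern: stems whose last vowel is 'a' or 'o' add the prefix ti-.
So hatepnem → haertepnem.

haertepnem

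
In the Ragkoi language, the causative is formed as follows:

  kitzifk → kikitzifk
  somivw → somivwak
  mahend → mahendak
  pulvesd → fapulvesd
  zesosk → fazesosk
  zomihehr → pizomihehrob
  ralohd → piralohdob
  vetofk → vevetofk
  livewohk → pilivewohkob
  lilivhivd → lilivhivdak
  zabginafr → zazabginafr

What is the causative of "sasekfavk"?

sasekfavkak

vetofk and zesosk both end in -k yet inflect differently (vevetofk, fazesosk), so the final letter is not what conditions the rule; the second-to-last letter is.
"sasekfavk" has second-to-last letter 'v'. The stems whose second-to-last letter is 'v' (lilivhivd → lilivhivdak, somivw → somivwak) add -ak.
The other patterns: stems whose second-to-last letter is 'f' repeat the first consonant+vowel as a prefix; stems whose second-to-last letter is 's' add the prefix fa-; stems whose second-to-last letter is 'h' add pi- … -ob around the stem.
So sasekfavk → sasekfavkak.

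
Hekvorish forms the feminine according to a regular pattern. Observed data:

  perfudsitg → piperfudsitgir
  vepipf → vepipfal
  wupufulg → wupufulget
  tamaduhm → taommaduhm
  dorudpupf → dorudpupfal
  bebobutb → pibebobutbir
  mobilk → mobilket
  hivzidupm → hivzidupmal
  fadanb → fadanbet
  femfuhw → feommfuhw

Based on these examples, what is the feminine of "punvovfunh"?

tamaduhm and hivzidupm both end in -m yet inflect differently (taommaduhm, hivzidupmal), so the final letter is not what conditions the rule; the second-to-last letter is.
"punvovfunh" has second-to-last letter 'n'. The one such stem in the data (fadanb → fadanbet) adds -et, so the same rule applies.
So punvovfunh → punvovfunhet.

punvovfunhet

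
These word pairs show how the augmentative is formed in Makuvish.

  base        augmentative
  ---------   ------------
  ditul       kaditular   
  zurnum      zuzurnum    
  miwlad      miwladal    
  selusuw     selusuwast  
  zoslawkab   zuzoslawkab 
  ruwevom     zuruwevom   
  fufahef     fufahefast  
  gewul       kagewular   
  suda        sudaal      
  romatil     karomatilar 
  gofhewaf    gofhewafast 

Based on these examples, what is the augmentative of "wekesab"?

zurnum and selusuw both have last vowel 'u' yet inflect differently (zuzurnum, selusuwast), so the last vowel is not what conditions the rule; the final letter is.
"wekesab" ends in -b. The one such stem in the data (zoslawkab → zuzoslawkab) adds the prefix zu-, so the same rule applies.
The other patterns: stems ending in -f or -w add -ast; stems ending in -l add ka- … -ar around the stem; stems ending in -a or -d add -al.
So wekesab → zuwekesab.

zuwekesab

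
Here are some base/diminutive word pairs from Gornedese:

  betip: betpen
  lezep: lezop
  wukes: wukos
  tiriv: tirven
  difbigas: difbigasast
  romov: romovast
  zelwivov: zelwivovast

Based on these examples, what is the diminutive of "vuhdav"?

vuhdavast

difbigas and wukes both end in -s yet inflect differently (difbigasast, wukos), so the final letter is not what conditions the rule; the last vowel is.
"vuhdav" has last vowel 'a'. The one such stem in the data (difbigas → difbigasast) adds -ast, so the same rule applies.
So vuhdav → vuhdavast.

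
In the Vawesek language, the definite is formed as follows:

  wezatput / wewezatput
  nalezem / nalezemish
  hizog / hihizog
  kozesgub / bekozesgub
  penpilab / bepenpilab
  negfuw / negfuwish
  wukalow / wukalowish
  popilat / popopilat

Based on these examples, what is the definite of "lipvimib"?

popilat and penpilab both have last vowel 'a' yet inflect differently (popopilat, bepenpilab), so the last vowel is not what conditions the rule; the final letter is.
"lipvimib" ends in -b. The stems ending in -b (penpilab → bepenpilab, kozesgub → bekozesgub) add the prefix be-.
The other patterns: stems ending in -g or -t repeat the first consonant+vowel as a prefix; stems ending in -m or -w add -ish.
So lipvimib → belipvimib.

belipvimib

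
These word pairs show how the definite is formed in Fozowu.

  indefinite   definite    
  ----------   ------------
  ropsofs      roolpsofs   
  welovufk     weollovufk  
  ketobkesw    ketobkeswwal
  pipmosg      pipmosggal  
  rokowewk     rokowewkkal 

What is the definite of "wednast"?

welovufk and rokowewk both end in -k yet inflect differently (weollovufk, rokowewkkal), so the final letter is not what conditions the rule; the second-to-last letter is.
"wednast" has second-to-last letter 's'. The stems whose second-to-last letter is 's' (ketobkesw → ketobkeswwal, pipmosg → pipmosggal) double the final consonant and add -al.
The other pattern: stems whose second-to-last letter is 'f' insert -ol- after the first vowel.
So wednast → wednasttal.

wednasttal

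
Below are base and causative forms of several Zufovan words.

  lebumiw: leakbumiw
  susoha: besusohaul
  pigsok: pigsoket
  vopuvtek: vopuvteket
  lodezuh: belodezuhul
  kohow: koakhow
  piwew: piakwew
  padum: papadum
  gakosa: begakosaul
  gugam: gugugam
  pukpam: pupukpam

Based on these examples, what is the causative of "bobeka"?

"bobeka" ends in -a. The stems ending in -a (gakosa → begakosaul, susoha → besusohaul) add be- … -ul around the stem.
The other patterns: stems ending in -w insert -ak- after the first vowel; stems ending in -k add -et; stems ending in -m repeat the first consonant+vowel as a prefix.
So bobeka → bebobekaul.

bebobekaul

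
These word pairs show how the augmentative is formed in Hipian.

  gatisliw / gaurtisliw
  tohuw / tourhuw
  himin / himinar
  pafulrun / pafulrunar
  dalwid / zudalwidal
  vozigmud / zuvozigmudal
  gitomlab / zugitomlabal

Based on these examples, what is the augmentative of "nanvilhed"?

"nanvilhed" ends in -d. The stems ending in -d (dalwid → zudalwidal, vozigmud → zuvozigmudal) add zu- … -al around the stem.
So nanvilhed → zunanvilhedal.

zunanvilhedal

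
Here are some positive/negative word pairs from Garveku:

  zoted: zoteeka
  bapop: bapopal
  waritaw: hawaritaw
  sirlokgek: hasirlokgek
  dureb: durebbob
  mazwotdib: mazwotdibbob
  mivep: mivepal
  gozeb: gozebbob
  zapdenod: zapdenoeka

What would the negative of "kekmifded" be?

bapop and zapdenod both have last vowel 'o' yet inflect differently (bapopal, zapdenoeka), so the last vowel is not what conditions the rule; the final letter is.
"kekmifded" ends in -d. The stems ending in -d (zapdenod → zapdenoeka, zoted → zoteeka) drop the final letter and add -eka.
So kekmifded → kekmifdeeka.

kekmifdeeka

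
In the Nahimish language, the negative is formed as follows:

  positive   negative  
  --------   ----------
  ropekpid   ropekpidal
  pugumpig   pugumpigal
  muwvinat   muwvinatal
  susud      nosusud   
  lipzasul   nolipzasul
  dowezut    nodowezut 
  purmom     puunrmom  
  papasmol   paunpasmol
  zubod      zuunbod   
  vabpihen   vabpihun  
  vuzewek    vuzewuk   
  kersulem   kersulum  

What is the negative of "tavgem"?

"tavgem" has last vowel 'e'. The stems whose last vowel is 'e' (vabpihen → vabpihun, vuzewek → vuzewuk, kersulem → kersulum) change the last vowel to 'u'.
So tavgem → tavgum.

tavgum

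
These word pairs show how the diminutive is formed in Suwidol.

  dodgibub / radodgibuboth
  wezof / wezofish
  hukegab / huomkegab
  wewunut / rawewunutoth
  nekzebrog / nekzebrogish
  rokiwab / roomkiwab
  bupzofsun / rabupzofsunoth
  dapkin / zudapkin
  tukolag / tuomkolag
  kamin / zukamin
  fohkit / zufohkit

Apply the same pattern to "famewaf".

tukolag and nekzebrog both end in -g yet inflect differently (tuomkolag, nekzebrogish), so the final letter is not what conditions the rule; the last vowel is.
"famewaf" has last vowel 'a'. The stems whose last vowel is 'a' (tukolag → tuomkolag, hukegab → huomkegab, rokiwab → roomkiwab) insert -om- after the first vowel.
So famewaf → faommewaf.

faommewaf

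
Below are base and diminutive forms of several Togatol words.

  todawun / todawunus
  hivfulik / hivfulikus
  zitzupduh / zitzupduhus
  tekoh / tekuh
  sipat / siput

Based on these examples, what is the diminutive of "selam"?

selum

zitzupduh and tekoh both end in -h yet inflect differently (zitzupduhus, tekuh), so the final letter is not what conditions the rule; the last vowel is.
"selam" has last vowel 'a'. The one such stem in the data (sipat → siput) changes the last vowel to 'u' (as does tekoh), so the same rule applies.
So selam → selum.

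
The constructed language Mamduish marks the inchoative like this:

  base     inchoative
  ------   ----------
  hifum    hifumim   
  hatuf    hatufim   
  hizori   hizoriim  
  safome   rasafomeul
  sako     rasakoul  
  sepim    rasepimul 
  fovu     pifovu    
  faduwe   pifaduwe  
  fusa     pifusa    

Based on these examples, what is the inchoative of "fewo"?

hifum and sepim both end in -m yet inflect differently (hifumim, rasepimul), so the final letter is not what conditions the rule; the first letter is.
"fewo" begins with f-. The stems beginning with f- (fovu → pifovu, faduwe → pifaduwe, fusa → pifusa) add the prefix pi-.
The other patterns: stems beginning with h- add -im; stems beginning with s- add ra- … -ul around the stem.
So fewo → pifewo.

pifewo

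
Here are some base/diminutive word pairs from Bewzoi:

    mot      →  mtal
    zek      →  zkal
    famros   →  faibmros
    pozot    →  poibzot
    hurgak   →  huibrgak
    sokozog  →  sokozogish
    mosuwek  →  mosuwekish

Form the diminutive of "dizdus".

diibzdus

"dizdus" has 2 vowels. The stems with 2 vowels (famros → faibmros, pozot → poibzot, hurgak → huibrgak) insert -ib- after the first vowel.
The other patterns: stems with 1 vowel delete the last vowel and add -al; stems with 3 vowels add -ish.
So dizdus → diibzdus.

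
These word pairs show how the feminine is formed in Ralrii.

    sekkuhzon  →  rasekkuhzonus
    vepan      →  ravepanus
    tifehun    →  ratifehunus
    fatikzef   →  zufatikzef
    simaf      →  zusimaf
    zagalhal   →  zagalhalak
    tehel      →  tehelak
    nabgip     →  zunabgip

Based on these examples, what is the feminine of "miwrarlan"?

simaf and zagalhal both have last vowel 'a' yet inflect differently (zusimaf, zagalhalak), so the last vowel is not what conditions the rule; the final letter is.
"miwrarlan" ends in -n. The stems ending in -n (sekkuhzon → rasekkuhzonus, tifehun → ratifehunus, vepan → ravepanus) add ra- … -us around the stem.
The other patterns: stems ending in -f or -p add the prefix zu-; stems ending in -l add -ak.
So miwrarlan → ramiwrarlanus.

ramiwrarlanus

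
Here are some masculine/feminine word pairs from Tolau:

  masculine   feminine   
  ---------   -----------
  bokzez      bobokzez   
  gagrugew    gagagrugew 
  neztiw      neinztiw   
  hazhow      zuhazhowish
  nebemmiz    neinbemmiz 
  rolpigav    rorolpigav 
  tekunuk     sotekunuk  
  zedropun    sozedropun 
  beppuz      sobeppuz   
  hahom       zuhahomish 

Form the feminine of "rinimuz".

sorinimuz

"rinimuz" has last vowel 'u'. The stems whose last vowel is 'u' (tekunuk → sotekunuk, zedropun → sozedropun, beppuz → sobeppuz) add the prefix so-.
The other patterns: stems whose last vowel is 'o' add zu- … -ish around the stem; stems whose last vowel is 'a' or 'e' repeat the first consonant+vowel as a prefix; stems whose last vowel is 'i' insert -in- after the first vowel.
So rinimuz → sorinimuz.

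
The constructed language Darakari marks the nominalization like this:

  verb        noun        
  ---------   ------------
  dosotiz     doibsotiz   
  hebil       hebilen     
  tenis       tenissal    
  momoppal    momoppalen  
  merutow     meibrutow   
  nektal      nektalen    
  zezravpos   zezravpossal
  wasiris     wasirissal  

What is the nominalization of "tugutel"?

tenis and hebil both have last vowel 'i' yet inflect differently (tenissal, hebilen), so the last vowel is not what conditions the rule; the final letter is.
"tugutel" ends in -l. The stems ending in -l (hebil → hebilen, nektal → nektalen, momoppal → momoppalen) add -en.
The other patterns: stems ending in -s double the final consonant and add -al; stems ending in -w or -z insert -ib- after the first vowel.
So tugutel → tugutelen.

tugutelen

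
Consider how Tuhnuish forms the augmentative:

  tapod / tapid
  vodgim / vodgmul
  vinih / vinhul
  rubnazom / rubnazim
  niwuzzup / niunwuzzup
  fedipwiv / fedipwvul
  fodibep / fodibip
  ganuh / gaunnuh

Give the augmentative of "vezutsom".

vezutsim

vinih and ganuh both end in -h yet inflect differently (vinhul, gaunnuh), so the final letter is not what conditions the rule; the last vowel is.
"vezutsom" has last vowel 'o'. The stems whose last vowel is 'o' (rubnazom → rubnazim, tapod → tapid) change the last vowel to 'i'.
So vezutsom → vezutsim.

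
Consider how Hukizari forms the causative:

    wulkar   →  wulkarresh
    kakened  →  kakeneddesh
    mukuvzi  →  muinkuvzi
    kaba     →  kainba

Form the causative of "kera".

keinra

kaba and wulkar both have last vowel 'a' yet inflect differently (kainba, wulkarresh), so the last vowel is not what conditions the rule; whether the stem ends in a vowel or a consonant is.
"kera" ends in a vowel. The stems ending in a vowel (kaba → kainba, mukuvzi → muinkuvzi) insert -in- after the first vowel.
The other pattern: stems ending in a consonant double the final consonant and add -esh.
So kera → keinra.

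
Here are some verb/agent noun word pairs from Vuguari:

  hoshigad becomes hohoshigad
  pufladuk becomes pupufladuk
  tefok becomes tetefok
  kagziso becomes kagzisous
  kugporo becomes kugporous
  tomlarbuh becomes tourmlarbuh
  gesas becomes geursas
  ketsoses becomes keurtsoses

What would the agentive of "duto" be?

dutous

tefok and kagziso both have last vowel 'o' yet inflect differently (tetefok, kagzisous), so the last vowel is not what conditions the rule; the final letter is.
"duto" ends in -o. The stems ending in -o (kagziso → kagzisous, kugporo → kugporous) add -us.
So duto → dutous.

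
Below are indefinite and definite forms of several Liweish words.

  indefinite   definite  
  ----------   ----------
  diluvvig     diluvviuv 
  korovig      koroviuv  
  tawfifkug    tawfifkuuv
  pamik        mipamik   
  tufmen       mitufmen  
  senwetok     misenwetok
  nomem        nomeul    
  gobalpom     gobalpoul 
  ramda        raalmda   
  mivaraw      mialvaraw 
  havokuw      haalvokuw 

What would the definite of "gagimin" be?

migagimin

diluvvig and pamik both have last vowel 'i' yet inflect differently (diluvviuv, mipamik), so the last vowel is not what conditions the rule; the final letter is.
"gagimin" ends in -n. The one such stem in the data (tufmen → mitufmen) adds the prefix mi-, so the same rule applies.
So gagimin → migagimin.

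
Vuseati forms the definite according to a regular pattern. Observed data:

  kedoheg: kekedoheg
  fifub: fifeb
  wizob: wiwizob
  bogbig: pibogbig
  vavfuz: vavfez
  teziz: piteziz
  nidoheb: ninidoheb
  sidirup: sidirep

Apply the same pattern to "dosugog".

dodosugog

teziz and vavfuz both end in -z yet inflect differently (piteziz, vavfez), so the final letter is not what conditions the rule; the last vowel is.
"dosugog" has last vowel 'o'. The one such stem in the data (wizob → wiwizob) repeats the first consonant+vowel as a prefix (as do kedoheg, nidoheb), so the same rule applies.
So dosugog → dodosugog.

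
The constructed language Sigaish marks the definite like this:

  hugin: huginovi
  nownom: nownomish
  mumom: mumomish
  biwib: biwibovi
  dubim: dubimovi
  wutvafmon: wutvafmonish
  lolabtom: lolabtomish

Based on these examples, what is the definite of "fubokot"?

fubokotish

wutvafmon and hugin both end in -n yet inflect differently (wutvafmonish, huginovi), so the final letter is not what conditions the rule; the last vowel is.
"fubokot" has last vowel 'o'. The stems whose last vowel is 'o' (mumom → mumomish, nownom → nownomish, wutvafmon → wutvafmonish) add -ish.
So fubokot → fubokotish.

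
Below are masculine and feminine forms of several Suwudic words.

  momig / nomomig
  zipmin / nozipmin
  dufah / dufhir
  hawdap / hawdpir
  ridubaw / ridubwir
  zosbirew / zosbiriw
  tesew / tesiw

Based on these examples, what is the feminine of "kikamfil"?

nokikamfil

ridubaw and zosbirew both end in -w yet inflect differently (ridubwir, zosbiriw), so the final letter is not what conditions the rule; the last vowel is.
"kikamfil" has last vowel 'i'. The stems whose last vowel is 'i' (momig → nomomig, zipmin → nozipmin) add the prefix no-.
The other patterns: stems whose last vowel is 'a' delete the last vowel and add -ir; stems whose last vowel is 'e' change the last vowel to 'i'.
So kikamfil → nokikamfil.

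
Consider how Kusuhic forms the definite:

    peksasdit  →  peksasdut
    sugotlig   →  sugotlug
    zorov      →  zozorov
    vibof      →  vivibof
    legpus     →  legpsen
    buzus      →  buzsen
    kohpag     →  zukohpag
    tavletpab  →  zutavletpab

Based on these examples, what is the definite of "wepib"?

"wepib" has last vowel 'i'. The stems whose last vowel is 'i' (peksasdit → peksasdut, sugotlig → sugotlug) change the last vowel to 'u'.
The other patterns: stems whose last vowel is 'o' repeat the first consonant+vowel as a prefix; stems whose last vowel is 'u' delete the last vowel and add -en; stems whose last vowel is 'a' add the prefix zu-.
So wepib → wepub.

wepub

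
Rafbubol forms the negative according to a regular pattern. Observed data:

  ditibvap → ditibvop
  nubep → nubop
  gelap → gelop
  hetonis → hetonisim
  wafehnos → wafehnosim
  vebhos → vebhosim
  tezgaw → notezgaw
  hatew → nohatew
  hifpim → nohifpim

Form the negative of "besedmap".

besedmop

"besedmap" ends in -p. The stems ending in -p (ditibvap → ditibvop, nubep → nubop, gelap → gelop) change the last vowel to 'o'.
So besedmap → besedmop.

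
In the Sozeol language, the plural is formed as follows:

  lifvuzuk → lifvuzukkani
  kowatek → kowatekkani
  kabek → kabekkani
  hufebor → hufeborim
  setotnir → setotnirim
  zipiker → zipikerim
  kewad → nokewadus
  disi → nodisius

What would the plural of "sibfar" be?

sibfarim

kowatek and zipiker both have last vowel 'e' yet inflect differently (kowatekkani, zipikerim), so the last vowel is not what conditions the rule; the final letter is.
"sibfar" ends in -r. The stems ending in -r (hufebor → hufeborim, setotnir → setotnirim, zipiker → zipikerim) add -im.
So sibfar → sibfarim.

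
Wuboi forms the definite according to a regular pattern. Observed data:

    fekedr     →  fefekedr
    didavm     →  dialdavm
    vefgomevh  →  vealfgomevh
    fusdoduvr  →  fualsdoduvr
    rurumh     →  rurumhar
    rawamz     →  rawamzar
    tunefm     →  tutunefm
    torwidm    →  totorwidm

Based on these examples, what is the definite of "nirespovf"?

nialrespovf

rurumh and vefgomevh both end in -h yet inflect differently (rurumhar, vealfgomevh), so the final letter is not what conditions the rule; the second-to-last letter is.
"nirespovf" has second-to-last letter 'v'. The stems whose second-to-last letter is 'v' (fusdoduvr → fualsdoduvr, vefgomevh → vealfgomevh, didavm → dialdavm) insert -al- after the first vowel.
So nirespovf → nialrespovf.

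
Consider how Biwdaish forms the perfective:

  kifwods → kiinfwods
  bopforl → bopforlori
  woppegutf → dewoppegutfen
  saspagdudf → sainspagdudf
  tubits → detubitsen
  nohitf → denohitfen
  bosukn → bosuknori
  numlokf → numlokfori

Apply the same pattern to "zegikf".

zegikfori

tubits and kifwods both end in -s yet inflect differently (detubitsen, kiinfwods), so the final letter is not what conditions the rule; the second-to-last letter is.
"zegikf" has second-to-last letter 'k'. The stems whose second-to-last letter is 'k' (numlokf → numlokfori, bosukn → bosuknori) add -ori.
The other patterns: stems whose second-to-last letter is 't' add de- … -en around the stem; stems whose second-to-last letter is 'd' insert -in- after the first vowel.
So zegikf → zegikfori.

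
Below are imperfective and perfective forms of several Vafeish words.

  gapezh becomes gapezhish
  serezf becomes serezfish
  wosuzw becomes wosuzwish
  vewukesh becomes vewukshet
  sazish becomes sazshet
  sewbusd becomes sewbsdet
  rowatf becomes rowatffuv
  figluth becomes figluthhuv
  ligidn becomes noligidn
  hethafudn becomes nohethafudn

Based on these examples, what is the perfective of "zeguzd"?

"zeguzd" has second-to-last letter 'z'. The stems whose second-to-last letter is 'z' (gapezh → gapezhish, serezf → serezfish, wosuzw → wosuzwish) add -ish.
So zeguzd → zeguzdish.

zeguzdish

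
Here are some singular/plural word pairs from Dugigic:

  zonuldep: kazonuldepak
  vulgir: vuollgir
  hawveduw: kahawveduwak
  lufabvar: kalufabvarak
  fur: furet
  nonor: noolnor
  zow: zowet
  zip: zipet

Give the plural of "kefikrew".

"kefikrew" has 3 vowels. The stems with 3 vowels (lufabvar → kalufabvarak, zonuldep → kazonuldepak, hawveduw → kahawveduwak) add ka- … -ak around the stem.
So kefikrew → kakefikrewak.

kakefikrewak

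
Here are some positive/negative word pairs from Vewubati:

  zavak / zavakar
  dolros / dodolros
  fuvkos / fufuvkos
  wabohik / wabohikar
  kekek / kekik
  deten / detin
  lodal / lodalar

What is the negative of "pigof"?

"pigof" has last vowel 'o'. The stems whose last vowel is 'o' (fuvkos → fufuvkos, dolros → dodolros) repeat the first consonant+vowel as a prefix.
The other patterns: stems whose last vowel is 'e' change the last vowel to 'i'; stems whose last vowel is 'a' or 'i' add -ar.
So pigof → pipigof.

pipigof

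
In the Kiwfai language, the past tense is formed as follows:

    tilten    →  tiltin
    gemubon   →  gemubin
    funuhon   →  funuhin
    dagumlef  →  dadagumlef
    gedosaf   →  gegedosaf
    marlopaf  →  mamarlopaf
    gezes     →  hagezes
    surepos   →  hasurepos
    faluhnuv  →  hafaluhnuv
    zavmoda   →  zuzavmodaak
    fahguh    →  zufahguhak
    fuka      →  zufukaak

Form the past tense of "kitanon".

kitanin

tilten and dagumlef both have last vowel 'e' yet inflect differently (tiltin, dadagumlef), so the last vowel is not what conditions the rule; the final letter is.
"kitanon" ends in -n. The stems ending in -n (tilten → tiltin, gemubon → gemubin, funuhon → funuhin) change the last vowel to 'i'.
So kitanon → kitanin.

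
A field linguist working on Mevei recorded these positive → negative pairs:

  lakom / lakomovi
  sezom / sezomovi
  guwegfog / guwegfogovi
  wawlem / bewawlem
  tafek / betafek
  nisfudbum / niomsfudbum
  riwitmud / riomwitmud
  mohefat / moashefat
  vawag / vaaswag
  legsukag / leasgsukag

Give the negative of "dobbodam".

doasbbodam

lakom and wawlem both end in -m yet inflect differently (lakomovi, bewawlem), so the final letter is not what conditions the rule; the last vowel is.
"dobbodam" has last vowel 'a'. The stems whose last vowel is 'a' (mohefat → moashefat, vawag → vaaswag, legsukag → leasgsukag) insert -as- after the first vowel.
So dobbodam → doasbbodam.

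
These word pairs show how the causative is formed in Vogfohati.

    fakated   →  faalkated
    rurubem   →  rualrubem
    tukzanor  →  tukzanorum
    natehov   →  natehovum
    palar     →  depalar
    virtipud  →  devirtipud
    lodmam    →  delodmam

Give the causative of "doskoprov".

tukzanor and palar both end in -r yet inflect differently (tukzanorum, depalar), so the final letter is not what conditions the rule; the last vowel is.
"doskoprov" has last vowel 'o'. The stems whose last vowel is 'o' (tukzanor → tukzanorum, natehov → natehovum) add -um.
So doskoprov → doskoprovum.

doskoprovum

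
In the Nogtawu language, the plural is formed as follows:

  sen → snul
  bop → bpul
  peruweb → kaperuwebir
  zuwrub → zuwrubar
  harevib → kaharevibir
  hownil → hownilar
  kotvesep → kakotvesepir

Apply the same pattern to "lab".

zuwrub and harevib both end in -b yet inflect differently (zuwrubar, kaharevibir), so the final letter is not what conditions the rule; the number of vowels is.
"lab" has 1 vowel. The stems with 1 vowel (bop → bpul, sen → snul) delete the last vowel and add -ul.
The other patterns: stems with 2 vowels add -ar; stems with 3 vowels add ka- … -ir around the stem.
So lab → lbul.

lbul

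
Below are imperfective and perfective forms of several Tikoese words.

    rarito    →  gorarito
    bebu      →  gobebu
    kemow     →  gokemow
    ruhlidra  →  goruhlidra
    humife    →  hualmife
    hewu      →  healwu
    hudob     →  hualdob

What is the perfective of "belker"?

gobelker

hewu and bebu both end in -u yet inflect differently (healwu, gobebu), so the final letter is not what conditions the rule; the first letter is.
"belker" begins with b-. The one such stem in the data (bebu → gobebu) adds the prefix go-, so the same rule applies.
The other pattern: stems beginning with h- insert -al- after the first vowel.
So belker → gobelker.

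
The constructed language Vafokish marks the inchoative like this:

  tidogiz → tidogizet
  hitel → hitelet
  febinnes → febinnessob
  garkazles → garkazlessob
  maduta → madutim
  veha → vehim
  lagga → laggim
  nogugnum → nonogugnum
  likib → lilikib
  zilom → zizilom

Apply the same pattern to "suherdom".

hitel and febinnes both have last vowel 'e' yet inflect differently (hitelet, febinnessob), so the last vowel is not what conditions the rule; the final letter is.
"suherdom" ends in -m. The stems ending in -m (nogugnum → nonogugnum, zilom → zizilom) repeat the first consonant+vowel as a prefix.
So suherdom → susuherdom.

susuherdom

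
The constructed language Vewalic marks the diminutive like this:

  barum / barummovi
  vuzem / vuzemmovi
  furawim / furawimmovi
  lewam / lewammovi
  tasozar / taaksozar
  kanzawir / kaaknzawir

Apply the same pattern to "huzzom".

"huzzom" ends in -m. The stems ending in -m (barum → barummovi, vuzem → vuzemmovi, furawim → furawimmovi) double the final consonant and add -ovi.
So huzzom → huzzommovi.

huzzommovi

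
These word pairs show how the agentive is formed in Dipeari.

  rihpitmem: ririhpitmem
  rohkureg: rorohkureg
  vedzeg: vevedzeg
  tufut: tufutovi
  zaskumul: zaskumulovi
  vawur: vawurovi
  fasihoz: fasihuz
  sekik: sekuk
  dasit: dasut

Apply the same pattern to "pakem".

papakem

"pakem" has last vowel 'e'. The stems whose last vowel is 'e' (rihpitmem → ririhpitmem, rohkureg → rorohkureg, vedzeg → vevedzeg) repeat the first consonant+vowel as a prefix.
The other patterns: stems whose last vowel is 'u' add -ovi; stems whose last vowel is 'i' or 'o' change the last vowel to 'u'.
So pakem → papakem.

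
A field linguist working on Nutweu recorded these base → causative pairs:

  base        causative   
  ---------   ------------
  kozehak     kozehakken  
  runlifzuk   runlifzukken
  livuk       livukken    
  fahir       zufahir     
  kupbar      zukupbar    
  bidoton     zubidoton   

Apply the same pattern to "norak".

norakken

kozehak and kupbar both have last vowel 'a' yet inflect differently (kozehakken, zukupbar), so the last vowel is not what conditions the rule; the final letter is.
"norak" ends in -k. The stems ending in -k (runlifzuk → runlifzukken, livuk → livukken, kozehak → kozehakken) double the final consonant and add -en.
So norak → norakken.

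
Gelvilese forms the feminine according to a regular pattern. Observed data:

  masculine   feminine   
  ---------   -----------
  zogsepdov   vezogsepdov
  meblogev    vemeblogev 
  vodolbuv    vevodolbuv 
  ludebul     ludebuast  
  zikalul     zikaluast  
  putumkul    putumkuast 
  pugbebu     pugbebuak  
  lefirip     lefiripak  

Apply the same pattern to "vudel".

vudeast

vodolbuv and ludebul both have last vowel 'u' yet inflect differently (vevodolbuv, ludebuast), so the last vowel is not what conditions the rule; the final letter is.
"vudel" ends in -l. The stems ending in -l (ludebul → ludebuast, zikalul → zikaluast, putumkul → putumkuast) drop the final letter and add -ast.
The other patterns: stems ending in -v add the prefix ve-; stems ending in -p or -u add -ak.
So vudel → vudeast.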